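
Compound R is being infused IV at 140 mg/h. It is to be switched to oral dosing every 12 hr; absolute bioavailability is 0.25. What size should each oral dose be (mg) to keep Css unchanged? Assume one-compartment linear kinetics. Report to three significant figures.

6720 mg

To maintain the same Css, the systemic dosing rate must be unchanged: F·D/τ = infusion rate.
D = rate × τ / F = 140 × 12 / 0.25 = 6720 mg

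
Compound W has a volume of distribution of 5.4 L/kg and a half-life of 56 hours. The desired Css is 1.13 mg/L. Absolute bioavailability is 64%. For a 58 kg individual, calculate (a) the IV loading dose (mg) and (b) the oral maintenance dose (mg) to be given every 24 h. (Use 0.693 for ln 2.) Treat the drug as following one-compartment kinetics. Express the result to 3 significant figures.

Total Vd = 5.4 × 58 = 313.2 L
LD = Vd × C = 313.2 × 1.13 = 353.9 mg
CL = 0.693 × Vd / t½ = 0.693 × 313.2 / 56 = 3.876 L/h
D = CL × Css × τ / F = 3.876 × 1.13 × 24 / 0.64 = 164.2 mg

(a) 354 mg; (b) 164 mg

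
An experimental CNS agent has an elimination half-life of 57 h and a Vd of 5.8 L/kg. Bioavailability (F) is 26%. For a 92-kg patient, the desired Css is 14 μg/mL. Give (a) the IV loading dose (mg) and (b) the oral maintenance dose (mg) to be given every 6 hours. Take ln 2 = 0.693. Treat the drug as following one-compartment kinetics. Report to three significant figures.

Vd = 5.8 L/kg × 92 kg = 533.6 L
LD = Vd × C = 533.6 × 14 = 7470 mg
CL = 0.693 × Vd / t½ = 0.693 × 533.6 / 57 = 6.487 L/h
D = CL × Css × τ / F = 6.487 × 14 × 6 / 0.26 = 2096 mg

(a) 7470 mg; (b) 2100 mg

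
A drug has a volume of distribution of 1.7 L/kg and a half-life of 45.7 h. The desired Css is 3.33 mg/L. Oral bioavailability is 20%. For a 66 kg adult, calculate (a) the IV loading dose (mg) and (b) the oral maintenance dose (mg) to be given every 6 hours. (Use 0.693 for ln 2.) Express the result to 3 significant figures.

(a) 374 mg; (b) 170 mg

Vd = 1.7 L/kg × 66 kg = 112.2 L
LD = Vd × C = 112.2 × 3.33 = 373.6 mg
CL = 0.693 × Vd / t½ = 0.693 × 112.2 / 45.7 = 1.701 L/h
D = CL × Css × τ / F = 1.701 × 3.33 × 6 / 0.2 = 169.9 mg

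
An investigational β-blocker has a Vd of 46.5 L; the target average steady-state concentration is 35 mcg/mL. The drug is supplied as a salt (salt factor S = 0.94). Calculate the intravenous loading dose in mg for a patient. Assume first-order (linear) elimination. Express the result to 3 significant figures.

The loading dose fills Vd to the target concentration.
LD = Vd × C / S = 46.50 × 35.00 / 0.94 = 1731 mg

1730 mg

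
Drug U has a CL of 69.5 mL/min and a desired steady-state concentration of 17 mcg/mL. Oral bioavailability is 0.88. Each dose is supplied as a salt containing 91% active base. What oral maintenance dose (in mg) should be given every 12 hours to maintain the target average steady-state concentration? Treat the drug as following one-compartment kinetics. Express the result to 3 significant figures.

Convert clearance: 69.5 mL/min × 60 min/h ÷ 1000 mL/L = 4.170 L/h
D = CL × Css × τ / F / S = 4.170 × 17 × 12 / 0.88 / 0.91 = 1062 mg

1060 mg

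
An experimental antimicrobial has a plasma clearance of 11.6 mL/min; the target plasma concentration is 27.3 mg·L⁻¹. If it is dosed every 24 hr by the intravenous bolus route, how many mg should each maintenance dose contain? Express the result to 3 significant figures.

456 mg

CL = 11.6 mL/min = 11.6 × 0.06 = 0.6960 L/h
At steady state, dose per interval replaces the amount cleared in that interval: D/τ = CL·Css.
D = CL × Css × τ = 0.6960 × 27.3 × 24 = 456.0 mg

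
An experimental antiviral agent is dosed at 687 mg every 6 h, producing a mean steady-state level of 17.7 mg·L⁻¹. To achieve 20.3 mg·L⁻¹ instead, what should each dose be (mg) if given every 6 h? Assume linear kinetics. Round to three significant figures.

With linear kinetics, Css is proportional to dose rate (D/τ) at fixed clearance.
D₂ = D₁ × (Css,target / Css,current) = 687 × 20.3/17.7 = 787.9 mg

788 mg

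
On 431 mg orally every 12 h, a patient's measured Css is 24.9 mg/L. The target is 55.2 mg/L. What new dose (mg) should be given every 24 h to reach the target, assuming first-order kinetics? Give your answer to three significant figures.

1910 mg

For first-order elimination, Css ∝ F·D/(CL·τ); F and CL are unchanged, so Css ∝ D/τ.
D₂ = D₁ × (Css,target / Css,current) × (τ₂/τ₁) = 431 × (55.2/24.9) × (24/12) = 1911 mg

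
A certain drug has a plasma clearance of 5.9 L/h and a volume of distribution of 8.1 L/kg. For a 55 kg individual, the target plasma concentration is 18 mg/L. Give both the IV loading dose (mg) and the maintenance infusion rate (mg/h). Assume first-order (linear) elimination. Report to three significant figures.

(a) 8020 mg; (b) 106 mg/h

Total Vd = 8.1 × 55 = 445.5 L
LD = Vd · C_target = 445.5 × 18 = 8019 mg
Infusion rate = 5.900 L/h × 18 mg/L = 106.2 mg/h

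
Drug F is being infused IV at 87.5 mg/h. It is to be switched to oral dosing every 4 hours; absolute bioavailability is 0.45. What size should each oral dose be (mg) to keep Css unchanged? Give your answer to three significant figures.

778 mg

To maintain the same Css, the systemic dosing rate must be unchanged: F·D/τ = infusion rate.
D = rate × τ / F = 87.5 × 4 / 0.45 = 777.8 mg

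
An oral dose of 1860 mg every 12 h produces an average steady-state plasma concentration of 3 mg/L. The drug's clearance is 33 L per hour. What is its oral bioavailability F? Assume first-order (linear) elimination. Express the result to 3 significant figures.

0.639

F·D/τ = CL·Css at steady state → F = CL·Css·τ / D.
F = 33 × 3 × 12 / 1860 = 0.639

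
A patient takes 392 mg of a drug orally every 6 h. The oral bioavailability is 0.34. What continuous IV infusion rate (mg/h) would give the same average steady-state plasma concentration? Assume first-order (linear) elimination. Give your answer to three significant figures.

22.2 mg/h

Equivalent systemic input: infusion rate = F·D/τ.
Rate = 0.34 × 392 / 6 = 22.21 mg/h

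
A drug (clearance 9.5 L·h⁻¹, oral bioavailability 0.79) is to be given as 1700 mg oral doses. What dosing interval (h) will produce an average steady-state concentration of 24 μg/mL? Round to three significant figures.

F·D/τ = CL·Css → τ = F·D / (CL·Css).
τ = 0.79 × 1700 / (9.5 × 24) = 5.890 h

5.89 h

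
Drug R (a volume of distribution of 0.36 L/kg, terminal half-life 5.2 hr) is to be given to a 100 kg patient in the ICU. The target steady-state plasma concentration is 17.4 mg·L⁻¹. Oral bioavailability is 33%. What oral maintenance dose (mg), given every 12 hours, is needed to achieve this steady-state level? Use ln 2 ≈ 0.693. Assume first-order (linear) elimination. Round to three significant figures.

3040 mg

Total Vd = 0.36 × 100 = 36.00 L
CL = ln 2 · Vd / t½ = 0.693 × 36.00 / 5.2 = 4.798 L/h
D = CL × Css × τ / F = 4.798 × 17.4 × 12 / 0.33 = 3036 mg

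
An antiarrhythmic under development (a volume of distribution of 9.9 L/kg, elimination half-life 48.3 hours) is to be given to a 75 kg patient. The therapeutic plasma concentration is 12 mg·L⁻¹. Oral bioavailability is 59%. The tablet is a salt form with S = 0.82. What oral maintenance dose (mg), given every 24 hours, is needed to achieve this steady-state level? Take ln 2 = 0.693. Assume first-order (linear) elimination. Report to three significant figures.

Vd(total) = 75 kg × 9.9 L/kg = 742.5 L
CL = 0.693 × Vd / t½ = 0.693 × 742.5 / 48.3 = 10.65 L/h
D = CL × Css × τ / F / S = 10.65 × 12 × 24 / 0.59 / 0.82 = 6340 mg

6340 mg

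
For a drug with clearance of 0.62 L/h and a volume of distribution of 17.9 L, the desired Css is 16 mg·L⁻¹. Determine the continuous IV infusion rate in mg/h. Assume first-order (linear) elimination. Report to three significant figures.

At steady state, infusion rate equals elimination rate: rate in = CL × Css.
Rate = CL × Css = 0.6200 × 16 = 9.920 mg/h

9.92 mg/h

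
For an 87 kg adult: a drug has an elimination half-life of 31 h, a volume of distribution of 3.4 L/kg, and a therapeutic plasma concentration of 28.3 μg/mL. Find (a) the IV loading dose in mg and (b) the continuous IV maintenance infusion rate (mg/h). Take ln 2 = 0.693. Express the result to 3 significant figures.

(a) 8370 mg; (b) 187 mg/h

Vd(total) = 87 kg × 3.4 L/kg = 295.8 L
LD = Vd × C = 295.8 × 28.3 = 8371 mg
CL = 0.693 × Vd / t½ = 0.693 × 295.8 / 31 = 6.613 L/h
Infusion rate = CL × Css = 6.613 × 28.3 = 187.1 mg/h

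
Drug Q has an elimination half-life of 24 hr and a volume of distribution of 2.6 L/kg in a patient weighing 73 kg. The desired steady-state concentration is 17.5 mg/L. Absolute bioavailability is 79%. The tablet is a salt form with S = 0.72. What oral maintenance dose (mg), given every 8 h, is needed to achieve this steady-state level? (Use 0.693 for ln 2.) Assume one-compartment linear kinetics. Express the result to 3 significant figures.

1350 mg

Vd(total) = 73 kg × 2.6 L/kg = 189.8 L
CL = ln 2 · Vd / t½ = 0.693 × 189.8 / 24 = 5.480 L/h
D = CL × Css × τ / F / S = 5.480 × 17.5 × 8 / 0.79 / 0.72 = 1349 mg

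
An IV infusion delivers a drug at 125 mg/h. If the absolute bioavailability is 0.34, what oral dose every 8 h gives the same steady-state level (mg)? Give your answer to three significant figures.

To maintain the same Css, the systemic dosing rate must be unchanged: F·D/τ = infusion rate.
D = rate × τ / F = 125 × 8 / 0.34 = 2941 mg

2940 mg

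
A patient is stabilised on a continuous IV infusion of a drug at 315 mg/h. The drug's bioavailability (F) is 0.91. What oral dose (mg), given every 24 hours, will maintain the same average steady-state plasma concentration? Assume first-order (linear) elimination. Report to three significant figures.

8310 mg

To maintain the same Css, the systemic dosing rate must be unchanged: F·D/τ = infusion rate.
D = rate × τ / F = 315 × 24 / 0.91 = 8308 mg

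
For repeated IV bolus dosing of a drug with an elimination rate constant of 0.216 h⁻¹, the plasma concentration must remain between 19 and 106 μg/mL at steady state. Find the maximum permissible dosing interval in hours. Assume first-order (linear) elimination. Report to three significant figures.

7.96 h

Between IV bolus doses, concentration decays as C = C₀·e^(−kτ), so C_peak/C_trough = e^(kτ).
τ_max = ln(C_peak/C_trough) / k = ln(106/19) / 0.2160 = 1.719 / 0.2160 = 7.958 h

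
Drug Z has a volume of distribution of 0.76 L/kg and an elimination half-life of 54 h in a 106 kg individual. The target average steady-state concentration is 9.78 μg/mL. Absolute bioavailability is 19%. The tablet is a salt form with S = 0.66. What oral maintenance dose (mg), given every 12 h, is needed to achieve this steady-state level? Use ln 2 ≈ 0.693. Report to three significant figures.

968 mg

Total Vd = 0.76 × 106 = 80.56 L
k = 0.693/54 = 0.01283 h⁻¹, so CL = k·Vd = 0.01283 × 80.56 = 1.034 L/h
D = CL × Css × τ / F / S = 1.034 × 9.78 × 12 / 0.19 / 0.66 = 967.7 mg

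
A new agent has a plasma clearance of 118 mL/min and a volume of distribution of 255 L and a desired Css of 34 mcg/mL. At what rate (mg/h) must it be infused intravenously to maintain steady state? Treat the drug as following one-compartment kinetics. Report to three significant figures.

241 mg/h

CL = 118 mL/min = 118 × 0.06 = 7.080 L/h
Infusion rate = CL · Css = 7.080 L/h × 34 mg/L = 240.7 mg/h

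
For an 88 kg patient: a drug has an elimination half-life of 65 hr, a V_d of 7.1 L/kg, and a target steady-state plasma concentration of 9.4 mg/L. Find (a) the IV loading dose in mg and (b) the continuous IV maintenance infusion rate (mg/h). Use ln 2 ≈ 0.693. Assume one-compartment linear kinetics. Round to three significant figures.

Vd(total) = 88 kg × 7.1 L/kg = 624.8 L
LD = Vd × C = 624.8 × 9.4 = 5873 mg
CL = 0.693 × Vd / t½ = 0.693 × 624.8 / 65 = 6.661 L/h
Infusion rate = CL × Css = 6.661 × 9.4 = 62.61 mg/h

(a) 5870 mg; (b) 62.6 mg/h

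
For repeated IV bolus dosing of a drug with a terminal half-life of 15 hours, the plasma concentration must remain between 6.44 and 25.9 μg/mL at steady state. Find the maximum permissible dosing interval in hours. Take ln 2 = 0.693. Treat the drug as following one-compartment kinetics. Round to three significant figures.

30.1 h

k = 0.693 / t½ = 0.693 / 15 = 0.04620 h⁻¹
Between IV bolus doses, concentration decays as C = C₀·e^(−kτ), so C_peak/C_trough = e^(kτ).
τ_max = ln(C_peak/C_trough) / k = ln(25.9/6.44) / 0.04620 = 1.392 / 0.04620 = 30.13 h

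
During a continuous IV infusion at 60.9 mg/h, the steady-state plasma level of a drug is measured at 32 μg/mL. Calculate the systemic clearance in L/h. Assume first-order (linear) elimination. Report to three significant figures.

At steady state, infusion rate = CL × Css, so CL = rate / Css.
CL = 60.9 / 32 = 1.903 L/h

1.90 L/h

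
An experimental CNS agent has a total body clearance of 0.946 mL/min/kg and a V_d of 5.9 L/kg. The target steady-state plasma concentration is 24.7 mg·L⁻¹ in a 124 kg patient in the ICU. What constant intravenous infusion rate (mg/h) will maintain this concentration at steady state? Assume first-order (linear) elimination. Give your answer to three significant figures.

CL = 0.946 mL/min/kg × 124 kg = 117.3 mL/min = 117.3 × 60/1000 = 7.038 L/h
Maintenance depends on clearance, not Vd — rate in must match rate out.
Rate = CL × Css = 7.038 × 24.7 = 173.8 mg/h

174 mg/h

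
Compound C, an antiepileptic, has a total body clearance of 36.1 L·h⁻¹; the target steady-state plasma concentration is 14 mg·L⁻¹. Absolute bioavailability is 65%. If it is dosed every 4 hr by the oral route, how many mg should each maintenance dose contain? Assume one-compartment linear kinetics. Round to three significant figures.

At steady state, dose per interval replaces the amount cleared in that interval: F·D/τ = CL·Css.
D = CL × Css × τ / F = 36.10 × 14 × 4 / 0.65 = 3110 mg

3110 mg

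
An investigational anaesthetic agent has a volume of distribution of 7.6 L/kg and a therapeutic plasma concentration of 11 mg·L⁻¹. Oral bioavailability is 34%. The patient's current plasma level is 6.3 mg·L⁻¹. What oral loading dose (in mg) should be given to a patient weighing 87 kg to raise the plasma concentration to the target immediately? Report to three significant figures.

Total Vd = 7.6 × 87 = 661.2 L
The loading dose fills Vd to the target concentration.
Concentration deficit ΔC = 11 − 6.3 = 4.700 mg/L
LD = Vd × ΔC / F = 661.2 × 4.700 / 0.34 = 9140 mg

9140 mg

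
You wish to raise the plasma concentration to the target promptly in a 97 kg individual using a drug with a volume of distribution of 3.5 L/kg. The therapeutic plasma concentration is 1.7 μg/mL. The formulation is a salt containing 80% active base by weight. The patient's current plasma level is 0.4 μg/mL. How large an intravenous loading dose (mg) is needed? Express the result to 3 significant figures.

552 mg

Total Vd = 3.5 × 97 = 339.5 L
The loading dose fills Vd to the target concentration.
Concentration deficit ΔC = 1.7 − 0.4 = 1.300 mg/L
LD = Vd × ΔC / S = 339.5 × 1.300 / 0.8 = 551.7 mg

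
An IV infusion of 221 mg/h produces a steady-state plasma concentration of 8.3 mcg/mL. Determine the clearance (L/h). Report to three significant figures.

26.6 L/h

At steady state, infusion rate = CL × Css, so CL = rate / Css.
CL = 221 / 8.3 = 26.63 L/h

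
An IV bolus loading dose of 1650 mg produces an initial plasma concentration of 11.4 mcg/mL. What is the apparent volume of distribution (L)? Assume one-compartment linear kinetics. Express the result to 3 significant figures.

Immediately after an IV bolus, C₀ = Dose / Vd, so Vd = Dose / C₀.
Vd = 1650 / 11.4 = 144.7 L

145 L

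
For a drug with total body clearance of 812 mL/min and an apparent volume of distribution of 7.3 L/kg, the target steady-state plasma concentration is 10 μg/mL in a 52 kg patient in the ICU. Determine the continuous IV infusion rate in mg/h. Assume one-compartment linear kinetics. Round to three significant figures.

487 mg/h

CL = 812 mL/min = 812 × 0.06 = 48.72 L/h
Vd does not affect the maintenance rate; only clearance governs steady-state input.
Infusion rate = CL · Css = 48.72 L/h × 10 mg/L = 487.2 mg/h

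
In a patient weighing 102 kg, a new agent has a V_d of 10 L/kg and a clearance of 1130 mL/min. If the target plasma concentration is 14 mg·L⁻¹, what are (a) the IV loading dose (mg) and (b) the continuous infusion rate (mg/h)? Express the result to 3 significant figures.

(a) 14300 mg; (b) 949 mg/h

Total Vd = 10 × 102 = 1020 L
Loading dose = Vd × C = 1020 × 14 = 14280 mg
CL = 1130 mL/min × 60/1000 = 67.80 L/h
Maintenance: replace elimination → rate = CL × Css = 67.80 × 14 = 949.2 mg/h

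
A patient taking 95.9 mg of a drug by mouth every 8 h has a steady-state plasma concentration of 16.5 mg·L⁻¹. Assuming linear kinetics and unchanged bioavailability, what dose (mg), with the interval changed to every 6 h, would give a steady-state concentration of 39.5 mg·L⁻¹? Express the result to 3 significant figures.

172 mg

With linear kinetics, Css is proportional to dose rate (D/τ) at fixed clearance.
D₂ = D₁ × (Css,target / Css,current) × (τ₂/τ₁) = 95.9 × (39.5/16.5) × (6/8) = 172.2 mg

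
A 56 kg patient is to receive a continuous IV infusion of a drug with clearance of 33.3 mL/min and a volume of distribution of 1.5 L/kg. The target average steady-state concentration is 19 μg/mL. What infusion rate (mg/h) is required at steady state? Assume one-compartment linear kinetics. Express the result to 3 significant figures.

Convert clearance: 33.3 mL/min × 60 min/h ÷ 1000 mL/L = 1.998 L/h
R₀ = 1.998 × 19 = 37.96 mg/h

38.0 mg/h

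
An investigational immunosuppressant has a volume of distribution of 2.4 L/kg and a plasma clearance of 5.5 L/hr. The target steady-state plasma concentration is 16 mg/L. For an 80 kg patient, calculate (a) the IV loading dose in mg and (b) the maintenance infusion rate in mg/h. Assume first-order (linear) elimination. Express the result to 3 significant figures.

(a) 3070 mg; (b) 88.0 mg/h

Vd(total) = 80 kg × 2.4 L/kg = 192.0 L
Loading: fill Vd to C_target → 192.0 L × 16 mg/L = 3072 mg
Infusion rate = 5.500 L/h × 16 mg/L = 88.00 mg/h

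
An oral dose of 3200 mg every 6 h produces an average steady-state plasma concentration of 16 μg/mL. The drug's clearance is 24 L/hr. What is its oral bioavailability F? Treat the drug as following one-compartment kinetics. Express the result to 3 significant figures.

0.720

F·D/τ = CL·Css at steady state → F = CL·Css·τ / D.
F = 24 × 16 × 6 / 3200 = 0.720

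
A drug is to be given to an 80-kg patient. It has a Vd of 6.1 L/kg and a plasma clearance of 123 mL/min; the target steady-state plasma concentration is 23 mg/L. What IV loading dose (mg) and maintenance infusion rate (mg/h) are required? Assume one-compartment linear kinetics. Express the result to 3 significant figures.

(a) 11200 mg; (b) 170 mg/h

Vd(total) = 80 kg × 6.1 L/kg = 488.0 L
Loading: fill Vd to C_target → 488.0 L × 23 mg/L = 11220 mg
Convert clearance: 123 mL/min × 60 min/h ÷ 1000 mL/L = 7.380 L/h
Maintenance: replace elimination → rate = CL × Css = 7.380 × 23 = 169.7 mg/h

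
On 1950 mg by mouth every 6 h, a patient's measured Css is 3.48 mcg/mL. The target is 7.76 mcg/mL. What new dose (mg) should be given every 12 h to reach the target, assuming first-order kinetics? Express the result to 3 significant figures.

With linear kinetics, Css is proportional to dose rate (D/τ) at fixed clearance.
D₂ = D₁ × (Css,target / Css,current) × (τ₂/τ₁) = 1950 × (7.76/3.48) × (12/6) = 8697 mg

8700 mg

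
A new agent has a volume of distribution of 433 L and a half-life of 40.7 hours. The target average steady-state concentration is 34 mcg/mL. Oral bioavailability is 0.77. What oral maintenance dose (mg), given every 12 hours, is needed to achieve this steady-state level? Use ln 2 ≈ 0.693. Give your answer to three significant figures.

3910 mg

k = 0.693/40.7 = 0.01703 h⁻¹, so CL = k·Vd = 0.01703 × 433.0 = 7.374 L/h
D = CL × Css × τ / F = 7.374 × 34 × 12 / 0.77 = 3907 mg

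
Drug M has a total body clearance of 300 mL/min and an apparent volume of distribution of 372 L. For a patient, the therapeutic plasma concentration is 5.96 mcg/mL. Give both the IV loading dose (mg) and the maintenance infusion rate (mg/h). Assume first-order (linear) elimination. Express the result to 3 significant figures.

(a) 2220 mg; (b) 107 mg/h

Loading: fill Vd to C_target → 372.0 L × 5.96 mg/L = 2217 mg
CL = 300 mL/min = 300 × 0.06 = 18.00 L/h
Infusion rate = 18.00 L/h × 5.96 mg/L = 107.3 mg/h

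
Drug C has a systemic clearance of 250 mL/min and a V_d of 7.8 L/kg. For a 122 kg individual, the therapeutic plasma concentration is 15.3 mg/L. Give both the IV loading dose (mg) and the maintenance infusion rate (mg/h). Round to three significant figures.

(a) 14600 mg; (b) 230 mg/h

Vd = 7.8 L/kg × 122 kg = 951.6 L
LD = Vd · C_target = 951.6 × 15.3 = 14560 mg
Convert clearance: 250 mL/min × 60 min/h ÷ 1000 mL/L = 15.00 L/h
Maintenance: replace elimination → rate = CL × Css = 15.00 × 15.3 = 229.5 mg/h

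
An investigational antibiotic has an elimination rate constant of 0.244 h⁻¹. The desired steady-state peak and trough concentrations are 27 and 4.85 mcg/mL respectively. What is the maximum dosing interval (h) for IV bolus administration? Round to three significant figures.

Between IV bolus doses, concentration decays as C = C₀·e^(−kτ), so C_peak/C_trough = e^(kτ).
τ_max = ln(C_peak/C_trough) / k = ln(27/4.85) / 0.2440 = 1.717 / 0.2440 = 7.037 h

7.04 h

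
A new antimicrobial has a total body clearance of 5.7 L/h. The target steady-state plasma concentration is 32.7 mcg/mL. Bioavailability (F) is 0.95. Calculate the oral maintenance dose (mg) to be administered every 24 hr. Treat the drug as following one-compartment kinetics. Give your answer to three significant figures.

At steady state, dose per interval replaces the amount cleared in that interval: F·D/τ = CL·Css.
D = CL × Css × τ / F = 5.700 × 32.7 × 24 / 0.95 = 4709 mg

4710 mg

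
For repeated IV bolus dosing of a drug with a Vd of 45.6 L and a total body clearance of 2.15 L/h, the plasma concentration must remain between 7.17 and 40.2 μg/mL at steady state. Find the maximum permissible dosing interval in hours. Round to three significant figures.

k = CL / Vd = 2.150 / 45.60 = 0.04715 h⁻¹
Between IV bolus doses, concentration decays as C = C₀·e^(−kτ), so C_peak/C_trough = e^(kτ).
τ_max = ln(C_peak/C_trough) / k = ln(40.2/7.17) / 0.04715 = 1.724 / 0.04715 = 36.56 h

36.6 h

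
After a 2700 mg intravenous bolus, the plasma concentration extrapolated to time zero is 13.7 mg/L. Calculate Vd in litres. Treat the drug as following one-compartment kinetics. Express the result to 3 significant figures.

Immediately after an IV bolus, C₀ = Dose / Vd, so Vd = Dose / C₀.
Vd = 2700 / 13.7 = 197.1 L

197 L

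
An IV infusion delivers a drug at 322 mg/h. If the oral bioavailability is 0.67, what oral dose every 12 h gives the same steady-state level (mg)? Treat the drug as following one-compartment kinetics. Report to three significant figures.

To maintain the same Css, the systemic dosing rate must be unchanged: F·D/τ = infusion rate.
D = rate × τ / F = 322 × 12 / 0.67 = 5767 mg

5770 mg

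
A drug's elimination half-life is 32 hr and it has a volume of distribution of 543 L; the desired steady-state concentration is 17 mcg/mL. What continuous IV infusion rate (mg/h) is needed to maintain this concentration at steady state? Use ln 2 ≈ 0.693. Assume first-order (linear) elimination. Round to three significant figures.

200 mg/h

CL = ln 2 · Vd / t½ = 0.693 × 543.0 / 32 = 11.76 L/h
Infusion rate = CL × Css = 11.76 × 17 = 199.9 mg/h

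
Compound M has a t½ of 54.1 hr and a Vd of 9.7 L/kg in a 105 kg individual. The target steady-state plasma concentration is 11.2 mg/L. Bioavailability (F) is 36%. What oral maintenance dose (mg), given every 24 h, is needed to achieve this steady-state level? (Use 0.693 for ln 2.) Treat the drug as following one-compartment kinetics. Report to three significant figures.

9740 mg

Vd = 9.7 L/kg × 105 kg = 1019 L
CL = ln 2 · Vd / t½ = 0.693 × 1019 / 54.1 = 13.05 L/h
D = CL × Css × τ / F = 13.05 × 11.2 × 24 / 0.36 = 9744 mg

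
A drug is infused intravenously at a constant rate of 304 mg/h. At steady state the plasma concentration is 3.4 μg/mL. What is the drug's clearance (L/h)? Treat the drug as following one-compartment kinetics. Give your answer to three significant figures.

At steady state, infusion rate = CL × Css, so CL = rate / Css.
CL = 304 / 3.4 = 89.41 L/h

89.4 L/h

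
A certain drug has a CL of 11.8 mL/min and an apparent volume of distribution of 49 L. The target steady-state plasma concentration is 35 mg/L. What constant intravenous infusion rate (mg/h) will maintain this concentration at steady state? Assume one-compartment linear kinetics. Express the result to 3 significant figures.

24.8 mg/h

CL = 11.8 mL/min × 60/1000 = 0.7080 L/h
Infusion rate = CL · Css = 0.7080 L/h × 35 mg/L = 24.78 mg/h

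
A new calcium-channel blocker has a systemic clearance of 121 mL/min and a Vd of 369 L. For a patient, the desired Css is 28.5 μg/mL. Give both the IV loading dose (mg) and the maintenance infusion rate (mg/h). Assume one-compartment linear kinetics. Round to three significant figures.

(a) 10500 mg; (b) 207 mg/h

LD = Vd · C_target = 369.0 × 28.5 = 10520 mg
CL = 121 mL/min = 121 × 0.06 = 7.260 L/h
Maintenance infusion rate = CL × Css = 7.260 × 28.5 = 206.9 mg/h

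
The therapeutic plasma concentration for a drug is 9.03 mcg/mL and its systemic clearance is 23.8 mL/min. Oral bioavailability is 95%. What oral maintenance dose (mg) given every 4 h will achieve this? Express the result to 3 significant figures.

54.3 mg

CL = 23.8 mL/min × 60/1000 = 1.428 L/h
D = CL × Css × τ / F = 1.428 × 9.03 × 4 / 0.95 = 54.29 mg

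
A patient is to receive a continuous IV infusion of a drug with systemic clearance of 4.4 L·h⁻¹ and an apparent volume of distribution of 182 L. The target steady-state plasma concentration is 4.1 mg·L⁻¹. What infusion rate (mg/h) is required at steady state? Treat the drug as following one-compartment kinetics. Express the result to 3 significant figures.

Maintenance depends on clearance, not Vd — rate in must match rate out.
Rate = CL × Css = 4.400 × 4.1 = 18.04 mg/h

18.0 mg/h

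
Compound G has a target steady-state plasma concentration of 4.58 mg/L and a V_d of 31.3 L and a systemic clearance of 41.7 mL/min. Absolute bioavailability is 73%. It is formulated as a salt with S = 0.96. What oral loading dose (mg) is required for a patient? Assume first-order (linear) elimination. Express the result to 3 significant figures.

205 mg

LD = Vd × C / F / S = 31.30 × 4.580 / 0.73 / 0.96 = 204.6 mg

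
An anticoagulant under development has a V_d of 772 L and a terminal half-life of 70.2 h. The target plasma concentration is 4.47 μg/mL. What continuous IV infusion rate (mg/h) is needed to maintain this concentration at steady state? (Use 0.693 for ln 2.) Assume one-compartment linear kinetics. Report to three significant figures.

CL = ln 2 · Vd / t½ = 0.693 × 772.0 / 70.2 = 7.621 L/h
Infusion rate = CL × Css = 7.621 × 4.47 = 34.07 mg/h

34.1 mg/h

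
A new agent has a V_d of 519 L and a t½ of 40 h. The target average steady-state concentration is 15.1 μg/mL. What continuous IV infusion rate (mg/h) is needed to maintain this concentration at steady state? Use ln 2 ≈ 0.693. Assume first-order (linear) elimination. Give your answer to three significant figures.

136 mg/h

CL = 0.693 × Vd / t½ = 0.693 × 519.0 / 40 = 8.992 L/h
Infusion rate = CL × Css = 8.992 × 15.1 = 135.8 mg/h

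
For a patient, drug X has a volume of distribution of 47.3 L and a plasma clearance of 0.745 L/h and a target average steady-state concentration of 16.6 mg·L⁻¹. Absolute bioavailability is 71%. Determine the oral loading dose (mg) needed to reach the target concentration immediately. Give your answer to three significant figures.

1110 mg

LD = Vd × C / F = 47.30 × 16.60 / 0.71 = 1106 mg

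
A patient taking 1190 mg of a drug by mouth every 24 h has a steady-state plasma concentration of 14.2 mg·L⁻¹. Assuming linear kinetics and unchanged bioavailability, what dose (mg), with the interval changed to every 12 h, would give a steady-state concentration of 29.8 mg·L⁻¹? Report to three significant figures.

1250 mg

With linear kinetics, Css is proportional to dose rate (D/τ) at fixed clearance.
D₂ = D₁ × (Css,target / Css,current) × (τ₂/τ₁) = 1190 × (29.8/14.2) × (12/24) = 1249 mg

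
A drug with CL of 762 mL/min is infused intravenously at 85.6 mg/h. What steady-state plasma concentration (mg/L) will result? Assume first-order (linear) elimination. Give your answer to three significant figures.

1.87 mg/L

CL = 762 mL/min = 762 × 0.06 = 45.72 L/h
Css = rate / CL = 85.6 / 45.72 = 1.872 mg/L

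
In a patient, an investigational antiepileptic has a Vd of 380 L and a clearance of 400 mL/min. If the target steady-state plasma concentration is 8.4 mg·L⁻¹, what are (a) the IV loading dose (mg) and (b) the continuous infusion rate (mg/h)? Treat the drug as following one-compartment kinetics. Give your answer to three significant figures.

(a) 3190 mg; (b) 202 mg/h

LD = Vd · C_target = 380.0 × 8.4 = 3192 mg
CL = 400 mL/min = 400 × 0.06 = 24.00 L/h
Infusion rate = 24.00 L/h × 8.4 mg/L = 201.6 mg/h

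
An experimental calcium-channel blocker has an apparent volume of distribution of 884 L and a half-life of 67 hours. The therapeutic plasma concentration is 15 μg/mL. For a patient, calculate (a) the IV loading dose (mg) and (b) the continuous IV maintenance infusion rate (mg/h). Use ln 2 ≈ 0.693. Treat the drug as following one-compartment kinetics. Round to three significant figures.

(a) 13300 mg; (b) 137 mg/h

LD = Vd × C = 884.0 × 15 = 13260 mg
CL = 0.693 × Vd / t½ = 0.693 × 884.0 / 67 = 9.143 L/h
Infusion rate = CL × Css = 9.143 × 15 = 137.1 mg/h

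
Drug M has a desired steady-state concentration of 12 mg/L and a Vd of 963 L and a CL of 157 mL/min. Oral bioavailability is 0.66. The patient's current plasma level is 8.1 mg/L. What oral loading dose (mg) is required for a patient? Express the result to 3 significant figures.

5690 mg

Concentration deficit ΔC = 12 − 8.1 = 3.900 mg/L
LD = Vd × ΔC / F = 963.0 × 3.900 / 0.66 = 5690 mg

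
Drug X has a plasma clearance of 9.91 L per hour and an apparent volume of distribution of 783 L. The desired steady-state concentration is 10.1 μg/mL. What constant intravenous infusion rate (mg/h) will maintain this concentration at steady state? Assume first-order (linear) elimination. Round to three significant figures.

100 mg/h

Vd does not affect the maintenance rate; only clearance governs steady-state input.
Rate = CL × Css = 9.910 × 10.1 = 100.1 mg/h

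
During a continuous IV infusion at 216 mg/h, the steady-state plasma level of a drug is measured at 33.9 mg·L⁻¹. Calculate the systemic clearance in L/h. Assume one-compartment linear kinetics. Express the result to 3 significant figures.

At steady state, infusion rate = CL × Css, so CL = rate / Css.
CL = 216 / 33.9 = 6.372 L/h

6.37 L/h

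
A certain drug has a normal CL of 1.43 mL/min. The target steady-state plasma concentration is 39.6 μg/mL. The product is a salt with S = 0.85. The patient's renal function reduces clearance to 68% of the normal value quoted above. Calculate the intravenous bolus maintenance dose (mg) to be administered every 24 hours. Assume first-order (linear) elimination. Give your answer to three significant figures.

65.2 mg

Convert clearance: 1.43 mL/min × 60 min/h ÷ 1000 mL/L = 0.08580 L/h
Patient clearance = 0.68 × 0.08580 = 0.05834 L/h
D = CL × Css × τ / S = 0.05834 × 39.6 × 24 / 0.85 = 65.23 mg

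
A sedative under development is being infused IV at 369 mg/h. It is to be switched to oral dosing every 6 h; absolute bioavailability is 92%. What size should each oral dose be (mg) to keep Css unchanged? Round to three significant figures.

To maintain the same Css, the systemic dosing rate must be unchanged: F·D/τ = infusion rate.
D = rate × τ / F = 369 × 6 / 0.92 = 2407 mg

2410 mg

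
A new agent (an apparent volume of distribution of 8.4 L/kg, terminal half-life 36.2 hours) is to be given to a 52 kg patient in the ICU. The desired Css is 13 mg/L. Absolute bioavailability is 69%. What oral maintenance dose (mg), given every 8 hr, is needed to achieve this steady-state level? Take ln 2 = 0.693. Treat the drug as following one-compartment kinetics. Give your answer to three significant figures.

1260 mg

Vd(total) = 52 kg × 8.4 L/kg = 436.8 L
CL = ln 2 · Vd / t½ = 0.693 × 436.8 / 36.2 = 8.362 L/h
D = CL × Css × τ / F = 8.362 × 13 × 8 / 0.69 = 1260 mg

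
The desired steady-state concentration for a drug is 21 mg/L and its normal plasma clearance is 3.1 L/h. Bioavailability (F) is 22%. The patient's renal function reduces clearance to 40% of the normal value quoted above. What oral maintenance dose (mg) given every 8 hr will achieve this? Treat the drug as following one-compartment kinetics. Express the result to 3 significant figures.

947 mg

Patient clearance = 0.4 × 3.100 = 1.240 L/h
D = CL × Css × τ / F = 1.240 × 21 × 8 / 0.22 = 946.9 mg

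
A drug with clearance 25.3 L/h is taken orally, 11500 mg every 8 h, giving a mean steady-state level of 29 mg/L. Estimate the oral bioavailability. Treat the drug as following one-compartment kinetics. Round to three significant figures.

0.510

F·D/τ = CL·Css at steady state → F = CL·Css·τ / D.
F = 25.3 × 29 × 8 / 11500 = 0.510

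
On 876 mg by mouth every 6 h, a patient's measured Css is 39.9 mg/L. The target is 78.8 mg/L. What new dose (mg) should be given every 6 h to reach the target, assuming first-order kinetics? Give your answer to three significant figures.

With linear kinetics, Css is proportional to dose rate (D/τ) at fixed clearance.
D₂ = D₁ × (Css,target / Css,current) = 876 × 78.8/39.9 = 1730 mg

1730 mg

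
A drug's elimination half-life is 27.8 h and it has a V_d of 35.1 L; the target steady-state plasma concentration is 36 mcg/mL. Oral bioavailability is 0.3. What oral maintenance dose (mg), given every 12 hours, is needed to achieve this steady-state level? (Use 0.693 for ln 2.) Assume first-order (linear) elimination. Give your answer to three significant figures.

CL = ln 2 · Vd / t½ = 0.693 × 35.10 / 27.8 = 0.8750 L/h
D = CL × Css × τ / F = 0.8750 × 36 × 12 / 0.3 = 1260 mg

1260 mg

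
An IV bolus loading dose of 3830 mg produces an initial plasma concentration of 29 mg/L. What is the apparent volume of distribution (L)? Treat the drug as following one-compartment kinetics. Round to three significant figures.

132 L

Immediately after an IV bolus, C₀ = Dose / Vd, so Vd = Dose / C₀.
Vd = 3830 / 29 = 132.1 L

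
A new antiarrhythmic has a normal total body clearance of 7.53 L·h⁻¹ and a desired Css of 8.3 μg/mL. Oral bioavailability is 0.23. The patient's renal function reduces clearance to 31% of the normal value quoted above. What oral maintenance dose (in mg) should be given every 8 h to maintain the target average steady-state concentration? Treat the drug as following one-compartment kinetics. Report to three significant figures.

674 mg

Patient clearance = 0.31 × 7.530 = 2.334 L/h
D = CL × Css × τ / F = 2.334 × 8.3 × 8 / 0.23 = 673.8 mg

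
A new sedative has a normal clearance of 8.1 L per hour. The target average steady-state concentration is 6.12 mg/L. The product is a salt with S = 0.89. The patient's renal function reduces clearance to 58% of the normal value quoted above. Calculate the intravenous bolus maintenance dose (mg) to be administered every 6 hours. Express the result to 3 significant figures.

194 mg

Patient clearance = 0.58 × 8.100 = 4.698 L/h
D = CL × Css × τ / S = 4.698 × 6.12 × 6 / 0.89 = 193.8 mg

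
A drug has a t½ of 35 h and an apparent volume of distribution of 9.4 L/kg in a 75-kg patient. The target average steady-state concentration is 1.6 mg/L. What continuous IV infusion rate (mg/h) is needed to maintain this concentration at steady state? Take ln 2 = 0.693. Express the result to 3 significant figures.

22.3 mg/h

Total Vd = 9.4 × 75 = 705.0 L
CL = 0.693 × Vd / t½ = 0.693 × 705.0 / 35 = 13.96 L/h
Infusion rate = CL × Css = 13.96 × 1.6 = 22.34 mg/h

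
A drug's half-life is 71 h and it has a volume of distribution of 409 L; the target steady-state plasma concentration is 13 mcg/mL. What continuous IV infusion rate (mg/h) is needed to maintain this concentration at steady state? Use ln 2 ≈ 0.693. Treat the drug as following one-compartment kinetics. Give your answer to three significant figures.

CL = 0.693 × Vd / t½ = 0.693 × 409.0 / 71 = 3.992 L/h
Infusion rate = CL × Css = 3.992 × 13 = 51.90 mg/h

51.9 mg/h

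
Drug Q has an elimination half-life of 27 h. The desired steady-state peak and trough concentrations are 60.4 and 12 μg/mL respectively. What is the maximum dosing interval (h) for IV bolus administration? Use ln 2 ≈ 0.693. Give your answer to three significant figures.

63.0 h

k = 0.693 / t½ = 0.693 / 27 = 0.02567 h⁻¹
Between IV bolus doses, concentration decays as C = C₀·e^(−kτ), so C_peak/C_trough = e^(kτ).
τ_max = ln(C_peak/C_trough) / k = ln(60.4/12) / 0.02567 = 1.616 / 0.02567 = 62.95 h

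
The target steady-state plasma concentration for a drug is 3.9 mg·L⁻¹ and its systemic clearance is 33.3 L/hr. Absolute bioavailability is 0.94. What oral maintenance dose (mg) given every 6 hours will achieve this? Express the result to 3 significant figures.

829 mg

At steady state, dose per interval replaces the amount cleared in that interval: F·D/τ = CL·Css.
D = CL × Css × τ / F = 33.30 × 3.9 × 6 / 0.94 = 829.0 mg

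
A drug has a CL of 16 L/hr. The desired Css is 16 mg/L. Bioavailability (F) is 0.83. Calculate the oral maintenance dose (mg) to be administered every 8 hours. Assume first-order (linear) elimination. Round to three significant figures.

At steady state, dose per interval replaces the amount cleared in that interval: F·D/τ = CL·Css.
D = CL × Css × τ / F = 16.00 × 16 × 8 / 0.83 = 2467 mg

2470 mg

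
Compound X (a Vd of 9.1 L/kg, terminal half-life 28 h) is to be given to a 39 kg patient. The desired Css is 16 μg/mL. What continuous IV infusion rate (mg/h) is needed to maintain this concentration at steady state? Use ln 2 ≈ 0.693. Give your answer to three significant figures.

Vd = 9.1 L/kg × 39 kg = 354.9 L
k = 0.693/28 = 0.02475 h⁻¹, so CL = k·Vd = 0.02475 × 354.9 = 8.784 L/h
Infusion rate = CL × Css = 8.784 × 16 = 140.5 mg/h

141 mg/h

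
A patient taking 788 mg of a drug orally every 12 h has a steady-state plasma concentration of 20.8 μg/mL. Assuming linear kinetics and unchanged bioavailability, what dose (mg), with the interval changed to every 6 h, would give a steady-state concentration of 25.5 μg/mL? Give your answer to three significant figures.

For first-order elimination, Css ∝ F·D/(CL·τ); F and CL are unchanged, so Css ∝ D/τ.
D₂ = D₁ × (Css,target / Css,current) × (τ₂/τ₁) = 788 × (25.5/20.8) × (6/12) = 483.0 mg

483 mg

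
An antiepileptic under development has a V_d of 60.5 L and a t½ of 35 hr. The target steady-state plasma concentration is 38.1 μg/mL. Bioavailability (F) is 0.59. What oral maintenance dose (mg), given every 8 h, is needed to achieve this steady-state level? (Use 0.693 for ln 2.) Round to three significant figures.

k = 0.693/35 = 0.01980 h⁻¹, so CL = k·Vd = 0.01980 × 60.50 = 1.198 L/h
D = CL × Css × τ / F = 1.198 × 38.1 × 8 / 0.59 = 618.9 mg

619 mg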